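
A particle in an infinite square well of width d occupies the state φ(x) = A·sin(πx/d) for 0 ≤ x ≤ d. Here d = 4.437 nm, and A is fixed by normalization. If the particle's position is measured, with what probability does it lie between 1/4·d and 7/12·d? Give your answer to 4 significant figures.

|φ|² is the probability density, so P = ∫_{1/4·d}^{7/12·d} |φ|² dx.
Since A² = 1/(d/2), this is the region integral divided by the full normalization integral.
In terms of u = x/d (A² and the length scale cancel between numerator and denominator), P = [∫_{1/4}^{7/12} sin(π·u)^2 du] / [∫_{0}^{1} sin(π·u)^2 du].
An antiderivative of sin(π·u)^2 is u/2 - sin(2·π·u)/(4·π); evaluating from 1/4 to 7/12 gives 3/(8·π) + 1/6, while the full integral is 1/2.
The result is P = (9 + 4·π)/(12·π).

P ≈ 0.5721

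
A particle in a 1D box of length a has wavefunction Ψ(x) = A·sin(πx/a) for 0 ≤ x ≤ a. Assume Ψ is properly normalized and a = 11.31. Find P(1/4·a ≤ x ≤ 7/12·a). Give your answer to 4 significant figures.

P = ∫_{1/4·a}^{7/12·a} |Ψ(x)|² dx.
The normalization integral ∫|Ψ|²dx over the whole domain equals a/2·A², and A² cancels in the ratio.
Let u = x/a; then A² and the length scale cancel, so P = ∫_{1/4}^{7/12} sin(π·u)^2 du ÷ ∫_{0}^{1} sin(π·u)^2 du.
With ∫ sin(π·u)^2 du = u/2 - sin(2·π·u)/(4·π) + C, the region integral is 3/(8·π) + 1/6 and the full one is 1/2.
The result is P = (9 + 4·π)/(12·π).

P ≈ 0.5721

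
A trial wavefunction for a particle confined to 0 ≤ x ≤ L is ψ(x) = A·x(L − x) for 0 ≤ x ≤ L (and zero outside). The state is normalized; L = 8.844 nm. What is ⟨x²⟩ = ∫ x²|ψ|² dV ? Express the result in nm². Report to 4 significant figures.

The expectation value is the |ψ|²-weighted average of x^2: ∫ x^2|ψ|² dx.
The ratio of the moment integral to the normalization integral gives ⟨x²⟩ = 2·L^2/7.
Putting L = 8.844 gives 22.348.

⟨x^2⟩ ≈ 22.35 nm^2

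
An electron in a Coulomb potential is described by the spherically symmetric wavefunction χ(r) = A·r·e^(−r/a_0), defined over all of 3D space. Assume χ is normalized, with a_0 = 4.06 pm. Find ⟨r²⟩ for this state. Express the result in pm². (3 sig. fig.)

The expectation value is the |χ|²-weighted average of r^2: ∫ r^2|χ|² 4πr² dr.
With ∫₀^∞ r^6 e^(−αr) dr = 6!/α^7, since the A² factors cancel between numerator and denominator, ⟨r²⟩ = 15·a_0^2/2.
With a_0 = 4.06, ⟨r^2⟩ = 123.6.

⟨r^2⟩ ≈ 124 pm^2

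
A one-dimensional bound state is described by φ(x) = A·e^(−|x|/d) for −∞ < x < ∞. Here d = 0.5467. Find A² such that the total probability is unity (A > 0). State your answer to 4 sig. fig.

A^2 ≈ 1.829

Require ∫ |φ|² dx = 1 over the whole domain.
With φ = A·e^(−|x|/d), the integral evaluates to A²·[d].
Hence A² = 1/[d].
With d = 0.5467: A² = 1.8292 and A = 1.3525.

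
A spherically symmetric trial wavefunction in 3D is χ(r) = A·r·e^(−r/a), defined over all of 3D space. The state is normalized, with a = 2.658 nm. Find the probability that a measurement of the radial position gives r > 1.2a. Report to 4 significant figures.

With dV = 4πr²dr, the probability is ∫|χ|² dV over r > 1.2a.
The full normalization integral is A²·[3·π·a^5] = 1, fixing A².
Substituting u = r/a, A², 4π and the length scale all cancel in the ratio: P = ∫_{1.2}^{∞} u^4·e^(-2·u) du / ∫_{0}^{∞} u^4·e^(-2·u) du.
An antiderivative of u^4·e^(-2·u) is -(u^4/2 + u^3 + 3·u^2/2 + 3·u/2 + 3/4)·e^(-2·u); evaluating from 1.2 to ∞ gives ≈ 0.678099, while the full integral is 3/4.
This evaluates to P = 0.90413.

P ≈ 0.9041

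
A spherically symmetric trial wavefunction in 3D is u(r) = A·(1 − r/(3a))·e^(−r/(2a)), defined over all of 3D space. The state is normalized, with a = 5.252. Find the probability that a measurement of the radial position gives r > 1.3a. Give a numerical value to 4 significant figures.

P ≈ 0.7873

Integrate the radial probability density 4πr²|u|² over r > 1.3a.
Normalization gives A² = 1/(8·π·a^3/3).
Substituting t = r/a, A², 4π and the length scale all cancel in the ratio: P = ∫_{1.3}^{∞} t^2·(1 - t/3)^2·e^(-t) dt / ∫_{0}^{∞} t^2·(1 - t/3)^2·e^(-t) dt.
An antiderivative of t^2·(1 - t/3)^2·e^(-t) is (-t^4 + 2·t^3 - 3·t^2 - 6·t - 6)·e^(-t)/9; evaluating from 1.3 to ∞ gives ≈ 0.524839, while the full integral is 2/3.
The region integral divided by the full integral gives P = 0.78726.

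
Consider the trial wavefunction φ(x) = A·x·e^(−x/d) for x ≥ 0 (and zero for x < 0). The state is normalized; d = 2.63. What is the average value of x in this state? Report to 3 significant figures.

⟨x⟩ ≈ 3.95

The expectation value is the |φ|²-weighted average of x: ∫ x|φ|² dx.
Since the A² factors cancel between numerator and denominator, ⟨x⟩ = 3·d/2.
Putting d = 2.63 gives 3.945.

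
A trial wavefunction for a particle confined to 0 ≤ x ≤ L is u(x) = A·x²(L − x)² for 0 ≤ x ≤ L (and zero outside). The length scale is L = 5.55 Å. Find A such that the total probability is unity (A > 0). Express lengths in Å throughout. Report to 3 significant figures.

We need A² ∫|f|² dx = 1, taking the integral from 0 to L.
Expanding the polynomial and integrating term by term, the integral (without the A² prefactor) comes out to L^9/630.
Hence A² = 1/[L^9/630].
Plugging in L = 5.55 yields A = 0.01123.

A ≈ 0.0112 Å^(-9/2)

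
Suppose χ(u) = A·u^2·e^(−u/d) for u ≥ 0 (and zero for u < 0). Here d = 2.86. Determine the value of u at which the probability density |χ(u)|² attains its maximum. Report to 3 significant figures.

u ≈ 5.72

The maximum of |χ(u)|² occurs where its derivative vanishes.
This gives u = 2·d.
With d = 2.86, the most probable position is 5.720.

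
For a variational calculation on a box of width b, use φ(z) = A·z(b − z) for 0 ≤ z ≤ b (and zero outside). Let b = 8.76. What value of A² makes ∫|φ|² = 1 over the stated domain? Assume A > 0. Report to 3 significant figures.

We need A² ∫|f|² dz = 1, taking the integral from 0 to b.
Carrying out the integral gives A² · b^5/30.
So A² = (b^5/30)^(−1).
Substituting b = 8.76 gives A² = 0.0005816, so A = 0.02412.

A^2 ≈ 0.000582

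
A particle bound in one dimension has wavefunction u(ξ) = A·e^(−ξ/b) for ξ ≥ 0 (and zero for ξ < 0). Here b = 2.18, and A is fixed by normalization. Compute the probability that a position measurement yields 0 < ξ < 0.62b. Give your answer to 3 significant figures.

P = ∫_{0}^{0.62b} |u(ξ)|² dξ.
The normalization integral ∫|u|²dξ over the whole domain equals b/2·A², and A² cancels in the ratio.
Let t = ξ/b; then A² and the length scale cancel, so P = ∫_{0}^{0.62} e^(-2·t) dt ÷ ∫_{0}^{∞} e^(-2·t) dt.
With ∫ e^(-2·t) dt = -e^(-2·t)/2 + C, the region integral is 1/2 - e^(-31/25)/2 and the full one is 1/2.
Taking the ratio, P = 0.7106.

P ≈ 0.711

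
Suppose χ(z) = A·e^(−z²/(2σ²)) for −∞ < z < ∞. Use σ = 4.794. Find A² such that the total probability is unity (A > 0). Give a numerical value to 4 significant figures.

A^2 ≈ 0.1177

Normalization requires ∫|χ|² dz = 1, integrated from −∞ to ∞.
With ∫_{−∞}^{∞} z^(2m) e^(−αz²) dz = (2m−1)!!·√π / (2^m α^(m+1/2)), ∫|χ|² dz = A²·(√(π)·σ).
Setting this equal to 1 gives A² = 1/(√(π)·σ).
Plugging in σ = 4.794 yields A = 0.34305.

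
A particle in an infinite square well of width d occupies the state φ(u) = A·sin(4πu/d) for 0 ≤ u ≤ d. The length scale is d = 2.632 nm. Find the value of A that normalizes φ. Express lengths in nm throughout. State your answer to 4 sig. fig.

A ≈ 0.8717 nm^(-1/2)

The normalization condition is ∫|φ|² du = 1 from 0 to d.
With ∫₀^d sin²(nπu/d) du = d/2, carrying out the integral gives A² · d/2.
So A² = (d/2)^(−1).
Substituting d = 2.632 gives A² = 0.75988, so A = 0.87171.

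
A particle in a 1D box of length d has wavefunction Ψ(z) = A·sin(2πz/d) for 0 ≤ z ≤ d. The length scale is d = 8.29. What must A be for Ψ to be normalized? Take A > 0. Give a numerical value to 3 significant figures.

A ≈ 0.491

Normalization requires ∫|Ψ|² dz = 1, integrated from 0 to d.
With ∫₀^d sin²(nπz/d) dz = d/2, the integral (without the A² prefactor) comes out to d/2.
Plugging in d = 8.29 yields A = 0.4912.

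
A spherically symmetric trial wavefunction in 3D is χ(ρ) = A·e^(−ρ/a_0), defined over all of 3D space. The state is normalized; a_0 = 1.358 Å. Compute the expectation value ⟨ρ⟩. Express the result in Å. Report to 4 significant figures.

By definition ⟨ρ⟩ = ∫ ρ |χ(ρ)|² 4πρ² dρ.
With ∫₀^∞ ρ^3 e^(−αρ) dρ = 3!/α^4, the ratio of the moment integral to the normalization integral gives ⟨ρ⟩ = 3·a_0/2.
With a_0 = 1.358, ⟨ρ⟩ = 2.0370.

⟨ρ⟩ ≈ 2.037 Å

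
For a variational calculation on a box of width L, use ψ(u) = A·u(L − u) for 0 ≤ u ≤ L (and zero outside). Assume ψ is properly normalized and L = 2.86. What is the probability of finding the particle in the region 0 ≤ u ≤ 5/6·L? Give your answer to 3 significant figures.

P ≈ 0.965

|ψ|² is the probability density, so P = ∫_{0}^{5/6·L} |ψ|² du.
With A² fixed by ∫|ψ|² = 1, i.e. A² = (L^5/30)^(−1), substitute and integrate.
Let t = u/L; then A² and the length scale cancel, so P = ∫_{0}^{5/6} t^2·(1 - t)^2 dt ÷ ∫_{0}^{1} t^2·(1 - t)^2 dt.
Using ∫ t^2·(1 - t)^2 dt = t^3·(6·t^2 - 15·t + 10)/30, the numerator is 125/3888 and the denominator is 1/30.
This works out to P = 625/648.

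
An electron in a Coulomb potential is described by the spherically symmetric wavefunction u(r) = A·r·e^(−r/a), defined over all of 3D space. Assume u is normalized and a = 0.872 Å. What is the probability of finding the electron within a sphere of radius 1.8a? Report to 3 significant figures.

P ≈ 0.294

With dV = 4πr²dr, the probability is ∫|u|² dV over r ≤ 1.8a.
A² is fixed by ∫₀^∞ 4πr²|u|² dr = 1, i.e. A² = (3·π·a^5)^(−1).
Let t = r/a; then A², 4π and the length scale all cancel, so P = ∫_{0}^{1.8} t^4·e^(-2·t) dt ÷ ∫_{0}^{∞} t^4·e^(-2·t) dt.
With ∫ t^4·e^(-2·t) dt = -(t^4/2 + t^3 + 3·t^2/2 + 3·t/2 + 3/4)·e^(-2·t) + C, the region integral is ≈ 0.22017 and the full one is 3/4.
The region integral divided by the full integral gives P = 0.2936.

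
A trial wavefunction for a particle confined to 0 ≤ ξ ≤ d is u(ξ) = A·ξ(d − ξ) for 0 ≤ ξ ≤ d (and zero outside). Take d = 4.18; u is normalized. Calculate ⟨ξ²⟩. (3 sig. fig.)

By definition ⟨ξ²⟩ = ∫ ξ^2 |u(ξ)|² dξ.
Expanding the polynomial and integrating term by term, the ratio of the moment integral to the normalization integral gives ⟨ξ²⟩ = 2·d^2/7.
With d = 4.18, ⟨ξ^2⟩ = 4.992.

⟨ξ^2⟩ ≈ 4.99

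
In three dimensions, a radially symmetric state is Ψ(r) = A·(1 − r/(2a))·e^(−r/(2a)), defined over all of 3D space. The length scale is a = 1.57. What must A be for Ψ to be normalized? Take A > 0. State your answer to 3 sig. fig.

Normalization requires ∫|Ψ|² 4πr² dr = 1, integrated from 0 to ∞.
(Spherical symmetry: dV = 4πr² dr.)
Carrying out the integral gives A² · 8·π·a^3.
Hence A² = 1/[8·π·a^3].
With a = 1.57: A² = 0.01028 and A = 0.1014.

A ≈ 0.101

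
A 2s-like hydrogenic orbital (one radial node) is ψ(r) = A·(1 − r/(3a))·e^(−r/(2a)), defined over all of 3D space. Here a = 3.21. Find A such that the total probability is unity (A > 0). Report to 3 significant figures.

We need A² ∫|f|² 4πr² dr = 1, taking the integral from 0 to ∞.
The integral (without the A² prefactor) comes out to 8·π·a^3/3.
Hence A² = 1/[8·π·a^3/3].
With a = 3.21: A² = 0.003609 and A = 0.06007.

A ≈ 0.0601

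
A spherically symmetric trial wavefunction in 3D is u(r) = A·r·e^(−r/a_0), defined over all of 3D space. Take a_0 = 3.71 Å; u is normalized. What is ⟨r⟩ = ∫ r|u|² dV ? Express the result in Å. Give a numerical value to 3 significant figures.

⟨r⟩ ≈ 9.28 Å

By definition ⟨r⟩ = ∫ r |u(r)|² 4πr² dr.
With ∫₀^∞ r^5 e^(−αr) dr = 5!/α^6, the ratio of the moment integral to the normalization integral gives ⟨r⟩ = 5·a_0/2.
Putting a_0 = 3.71 gives 9.275.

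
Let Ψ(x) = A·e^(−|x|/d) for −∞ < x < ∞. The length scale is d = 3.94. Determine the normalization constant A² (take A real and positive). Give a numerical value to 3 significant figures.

Require ∫ |Ψ|² dx = 1 over the whole domain.
∫|Ψ|² dx = A²·(d).
Hence A² = 1/[d].
Plugging in d = 3.94 yields A = 0.5038.

A^2 ≈ 0.254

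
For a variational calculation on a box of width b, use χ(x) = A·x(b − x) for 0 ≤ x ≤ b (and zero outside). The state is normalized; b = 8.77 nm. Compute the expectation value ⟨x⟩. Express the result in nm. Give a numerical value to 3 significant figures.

⟨x⟩ ≈ 4.39 nm

By definition ⟨x⟩ = ∫ x |χ(x)|² dx.
Evaluating both integrals, ⟨x⟩ = b/2.
With b = 8.77, ⟨x⟩ = 4.385.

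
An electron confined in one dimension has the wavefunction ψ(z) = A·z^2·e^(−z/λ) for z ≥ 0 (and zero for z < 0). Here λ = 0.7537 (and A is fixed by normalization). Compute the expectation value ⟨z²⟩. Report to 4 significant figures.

By definition ⟨z²⟩ = ∫ z^2 |ψ(z)|² dz.
Recall ∫₀^∞ z^m e^(−z/β) dz = m!·β^(m+1), since the A² factors cancel between numerator and denominator, ⟨z²⟩ = 15·λ^2/2.
With λ = 0.7537, ⟨z^2⟩ = 4.2605.

⟨z^2⟩ ≈ 4.260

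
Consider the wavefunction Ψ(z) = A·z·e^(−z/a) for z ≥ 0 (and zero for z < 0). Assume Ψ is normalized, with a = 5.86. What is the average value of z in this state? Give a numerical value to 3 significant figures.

⟨z⟩ ≈ 8.79

The expectation value is the |Ψ|²-weighted average of z: ∫ z|Ψ|² dz.
With ∫₀^∞ z^3 e^(−αz) dz = 3!/α^4, since the A² factors cancel between numerator and denominator, ⟨z⟩ = 3·a/2.
With a = 5.86, ⟨z⟩ = 8.790.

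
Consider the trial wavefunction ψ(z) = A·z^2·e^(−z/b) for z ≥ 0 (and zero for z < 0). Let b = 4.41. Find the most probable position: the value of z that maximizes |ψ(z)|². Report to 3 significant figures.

z ≈ 8.82

Set d/dz [|ψ(z)|²] = 0 and solve for z > 0.
This gives z = 2·b.
With b = 4.41, the most probable position is 8.820.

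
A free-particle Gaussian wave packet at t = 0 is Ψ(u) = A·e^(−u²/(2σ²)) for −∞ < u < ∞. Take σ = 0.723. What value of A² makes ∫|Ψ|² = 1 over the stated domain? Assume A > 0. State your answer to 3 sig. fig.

Normalization requires ∫|Ψ|² du = 1, integrated from −∞ to ∞.
Differentiating ∫e^(−αu²) du = √(π/α) under α to get the higher moments, ∫|Ψ|² du = A²·(√(π)·σ).
Setting this equal to 1 gives A² = 1/(√(π)·σ).
Substituting σ = 0.723 gives A² = 0.7803, so A = 0.8834.

A^2 ≈ 0.780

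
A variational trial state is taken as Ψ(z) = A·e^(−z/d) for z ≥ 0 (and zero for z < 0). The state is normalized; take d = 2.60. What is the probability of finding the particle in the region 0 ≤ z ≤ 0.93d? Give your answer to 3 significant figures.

P ≈ 0.844

|Ψ|² is the probability density, so P = ∫_{0}^{0.93d} |Ψ|² dz.
The normalization integral ∫|Ψ|²dz over the whole domain equals d/2·A², and A² cancels in the ratio.
Substituting u = z/d, A² and the length scale cancel in the ratio: P = ∫_{0}^{0.93} e^(-2·u) du / ∫_{0}^{∞} e^(-2·u) du.
An antiderivative of e^(-2·u) is -e^(-2·u)/2; evaluating from 0 to 0.93 gives 1/2 - e^(-93/50)/2, while the full integral is 1/2.
The result is P = 0.8443.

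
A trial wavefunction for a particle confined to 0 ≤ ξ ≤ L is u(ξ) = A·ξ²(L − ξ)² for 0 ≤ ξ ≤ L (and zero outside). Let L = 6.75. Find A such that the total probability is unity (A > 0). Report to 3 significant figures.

Normalization requires ∫|u|² dξ = 1, integrated from 0 to L.
Expanding the polynomial and integrating term by term, carrying out the integral gives A² · L^9/630.
Plugging in L = 6.75 yields A = 0.004654.

A ≈ 0.00465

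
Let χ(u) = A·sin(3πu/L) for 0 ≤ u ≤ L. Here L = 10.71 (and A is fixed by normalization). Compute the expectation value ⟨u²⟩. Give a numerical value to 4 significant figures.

⟨u^2⟩ ≈ 37.59

By definition ⟨u²⟩ = ∫ u^2 |χ(u)|² du.
The ratio of the moment integral to the normalization integral gives ⟨u²⟩ = -L^2/(18·π^2) + L^2/3.
Putting L = 10.71 gives 37.589.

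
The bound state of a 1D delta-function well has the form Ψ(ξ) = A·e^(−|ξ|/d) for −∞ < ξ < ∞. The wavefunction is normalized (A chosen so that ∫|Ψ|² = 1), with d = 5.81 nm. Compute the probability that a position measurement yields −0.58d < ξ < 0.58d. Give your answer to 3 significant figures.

P ≈ 0.687

The probability is P = ∫ |Ψ|² dξ over [−0.58d, 0.58d].
With A² fixed by ∫|Ψ|² = 1, i.e. A² = (d)^(−1), substitute and integrate.
Both integrals are even about ξ = 0, so only the ξ ≥ 0 halves are needed (the factors of 2 cancel). Let u = ξ/d; then A² and the length scale cancel, so P = ∫_{0}^{0.58} e^(-2·u) du ÷ ∫_{0}^{∞} e^(-2·u) du.
Using ∫ e^(-2·u) du = -e^(-2·u)/2, the numerator is 1/2 - e^(-29/25)/2 and the denominator is 1/2.
Taking the ratio, P = 0.6865.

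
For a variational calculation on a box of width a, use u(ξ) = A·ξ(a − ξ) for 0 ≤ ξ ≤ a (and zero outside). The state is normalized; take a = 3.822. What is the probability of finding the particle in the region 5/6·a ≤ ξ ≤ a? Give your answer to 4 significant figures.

P ≈ 0.03549

|u|² is the probability density, so P = ∫_{5/6·a}^{a} |u|² dξ.
With A² fixed by ∫|u|² = 1, i.e. A² = (a^5/30)^(−1), substitute and integrate.
In terms of t = ξ/a (A² and the length scale cancel between numerator and denominator), P = [∫_{5/6}^{1} t^2·(1 - t)^2 dt] / [∫_{0}^{1} t^2·(1 - t)^2 dt].
Using ∫ t^2·(1 - t)^2 dt = t^3·(6·t^2 - 15·t + 10)/30, the numerator is ≈ 0.00118313 and the denominator is 1/30.
The result is P = 23/648.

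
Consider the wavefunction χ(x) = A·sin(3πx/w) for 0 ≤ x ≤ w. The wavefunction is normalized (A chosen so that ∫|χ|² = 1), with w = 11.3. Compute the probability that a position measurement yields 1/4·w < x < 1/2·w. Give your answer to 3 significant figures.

P = ∫_{1/4·w}^{1/2·w} |χ(x)|² dx.
With A² fixed by ∫|χ|² = 1, i.e. A² = (w/2)^(−1), substitute and integrate.
Substituting u = x/w, A² and the length scale cancel in the ratio: P = ∫_{1/4}^{1/2} sin(3·π·u)^2 du / ∫_{0}^{1} sin(3·π·u)^2 du.
Using ∫ sin(3·π·u)^2 du = u/2 - sin(6·π·u)/(12·π), the numerator is 1/8 - 1/(12·π) and the denominator is 1/2.
This works out to P = (-2 + 3·π)/(12·π).

P ≈ 0.197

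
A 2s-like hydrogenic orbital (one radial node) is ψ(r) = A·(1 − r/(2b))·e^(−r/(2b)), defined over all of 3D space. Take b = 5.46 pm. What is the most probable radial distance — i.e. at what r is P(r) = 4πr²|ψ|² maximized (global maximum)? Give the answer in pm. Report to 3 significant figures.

r ≈ 28.6 pm

Set d/dr [P(r) = 4πr²|ψ|²] = 0 and solve for r > 0.
This gives r = b·(√(5) + 3).
With b = 5.46, the most probable radial distance is 28.59 pm.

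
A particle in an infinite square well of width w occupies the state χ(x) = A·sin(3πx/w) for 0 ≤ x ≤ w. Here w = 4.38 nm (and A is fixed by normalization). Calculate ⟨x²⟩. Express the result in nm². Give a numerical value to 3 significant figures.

The expectation value is the |χ|²-weighted average of x^2: ∫ x^2|χ|² dx.
Using sin²θ = (1 − cos 2θ)/2, evaluating both integrals, ⟨x²⟩ = -w^2/(18·π^2) + w^2/3.
With w = 4.38, ⟨x^2⟩ = 6.287.

⟨x^2⟩ ≈ 6.29 nm^2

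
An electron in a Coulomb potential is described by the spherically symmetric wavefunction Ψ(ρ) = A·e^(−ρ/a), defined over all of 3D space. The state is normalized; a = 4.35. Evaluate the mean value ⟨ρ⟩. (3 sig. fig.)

The expectation value is the |Ψ|²-weighted average of ρ: ∫ ρ|Ψ|² 4πρ² dρ.
Recall ∫₀^∞ ρ^m e^(−ρ/β) dρ = m!·β^(m+1), the ratio of the moment integral to the normalization integral gives ⟨ρ⟩ = 3·a/2.
Putting a = 4.35 gives 6.525.

⟨ρ⟩ ≈ 6.53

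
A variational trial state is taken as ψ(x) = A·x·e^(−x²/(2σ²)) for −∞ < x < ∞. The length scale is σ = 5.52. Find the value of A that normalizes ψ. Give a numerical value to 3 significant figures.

We need A² ∫|f|² dx = 1, taking the integral from −∞ to ∞.
The integral (without the A² prefactor) comes out to √(π)·σ^3/2.
Hence A² = 1/[√(π)·σ^3/2].
With σ = 5.52: A² = 0.006709 and A = 0.08191.

A ≈ 0.0819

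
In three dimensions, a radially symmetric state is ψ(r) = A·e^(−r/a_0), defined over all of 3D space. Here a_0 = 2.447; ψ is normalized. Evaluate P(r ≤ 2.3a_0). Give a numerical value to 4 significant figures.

With dV = 4πr²dr, the probability is ∫|ψ|² dV over r ≤ 2.3a_0.
Normalization gives A² = 1/(π·a_0^3).
In terms of u = r/a_0 (A², 4π and the length scale all cancel between numerator and denominator), P = [∫_{0}^{2.3} u^2·e^(-2·u) du] / [∫_{0}^{∞} u^2·e^(-2·u) du].
Using ∫ u^2·e^(-2·u) du = -(2·u^2 + 2·u + 1)·e^(-2·u)/4, the numerator is 1/4 - 809·e^(-23/5)/200 and the denominator is 1/4.
This evaluates to P = 0.83736.

P ≈ 0.8374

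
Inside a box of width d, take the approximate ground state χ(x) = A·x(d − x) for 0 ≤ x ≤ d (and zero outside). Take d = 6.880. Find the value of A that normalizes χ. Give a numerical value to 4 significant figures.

Require ∫ |χ|² dx = 1 over the whole domain.
The integral (without the A² prefactor) comes out to d^5/30.
Hence A² = 1/[d^5/30].
Plugging in d = 6.880 yields A = 0.044115.

A ≈ 0.04412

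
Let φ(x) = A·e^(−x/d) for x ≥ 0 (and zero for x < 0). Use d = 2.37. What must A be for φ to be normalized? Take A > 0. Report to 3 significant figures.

Require ∫ |φ|² dx = 1 over the whole domain.
The integral (without the A² prefactor) comes out to d/2.
Plugging in d = 2.37 yields A = 0.9186.

A ≈ 0.919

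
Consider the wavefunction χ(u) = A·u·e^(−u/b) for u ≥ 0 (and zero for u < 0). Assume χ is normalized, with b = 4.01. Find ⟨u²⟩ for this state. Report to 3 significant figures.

⟨u^2⟩ ≈ 48.2

The expectation value is the |χ|²-weighted average of u^2: ∫ u^2|χ|² du.
The ratio of the moment integral to the normalization integral gives ⟨u²⟩ = 3·b^2.
Putting b = 4.01 gives 48.24.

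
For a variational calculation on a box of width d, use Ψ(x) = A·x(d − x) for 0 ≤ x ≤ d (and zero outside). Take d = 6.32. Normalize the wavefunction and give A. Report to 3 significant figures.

The normalization condition is ∫|Ψ|² dx = 1 from 0 to d.
Expanding the polynomial and integrating term by term, with Ψ = A·x(d − x), the integral evaluates to A²·[d^5/30].
So A² = (d^5/30)^(−1).
Plugging in d = 6.32 yields A = 0.05455.

A ≈ 0.0545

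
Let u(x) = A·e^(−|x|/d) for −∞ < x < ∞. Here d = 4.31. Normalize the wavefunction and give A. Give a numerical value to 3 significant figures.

The normalization condition is ∫|u|² dx = 1 from −∞ to ∞.
Using ∫₀^∞ xⁿ e^(−αx) dx = n!/αⁿ⁺¹, carrying out the integral gives A² · d.
Hence A² = 1/[d].
With d = 4.31: A² = 0.2320 and A = 0.4817.

A ≈ 0.482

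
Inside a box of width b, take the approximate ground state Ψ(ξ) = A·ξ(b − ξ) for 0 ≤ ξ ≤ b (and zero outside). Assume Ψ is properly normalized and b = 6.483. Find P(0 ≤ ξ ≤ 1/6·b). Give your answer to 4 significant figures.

P = ∫_{0}^{1/6·b} |Ψ(ξ)|² dξ.
Since A² = 1/(b^5/30), this is the region integral divided by the full normalization integral.
Substituting u = ξ/b, A² and the length scale cancel in the ratio: P = ∫_{0}^{1/6} u^2·(1 - u)^2 du / ∫_{0}^{1} u^2·(1 - u)^2 du.
An antiderivative of u^2·(1 - u)^2 is u^3·(6·u^2 - 15·u + 10)/30; evaluating from 0 to 1/6 gives ≈ 0.00118313, while the full integral is 1/30.
The result is P = 23/648.

P ≈ 0.03549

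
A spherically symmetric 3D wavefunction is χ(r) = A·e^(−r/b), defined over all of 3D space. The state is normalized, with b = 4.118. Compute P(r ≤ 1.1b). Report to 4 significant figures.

With dV = 4πr²dr, the probability is ∫|χ|² dV over r ≤ 1.1b.
Normalization gives A² = 1/(π·b^3).
In terms of u = r/b (A², 4π and the length scale all cancel between numerator and denominator), P = [∫_{0}^{1.1} u^2·e^(-2·u) du] / [∫_{0}^{∞} u^2·e^(-2·u) du].
Using ∫ u^2·e^(-2·u) du = -(2·u^2 + 2·u + 1)·e^(-2·u)/4, the numerator is 1/4 - 281·e^(-11/5)/200 and the denominator is 1/4.
Taking the ratio yields P = 0.37729.

P ≈ 0.3773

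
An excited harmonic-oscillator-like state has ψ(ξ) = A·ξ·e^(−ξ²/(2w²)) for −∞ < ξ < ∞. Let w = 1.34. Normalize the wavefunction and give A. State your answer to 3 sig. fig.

A ≈ 0.685

Require ∫ |ψ|² dξ = 1 over the whole domain.
Using the Gaussian integral ∫_{−∞}^{∞} e^(−αξ²) dξ = √(π/α), the integral (without the A² prefactor) comes out to √(π)·w^3/2.
So A² = (√(π)·w^3/2)^(−1).
Plugging in w = 1.34 yields A = 0.6848.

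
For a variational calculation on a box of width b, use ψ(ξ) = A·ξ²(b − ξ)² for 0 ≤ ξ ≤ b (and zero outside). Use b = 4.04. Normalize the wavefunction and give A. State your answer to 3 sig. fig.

Normalization requires ∫|ψ|² dξ = 1, integrated from 0 to b.
With ψ = A·ξ²(b − ξ)², the integral evaluates to A²·[b^9/630].
So A² = (b^9/630)^(−1).
Substituting b = 4.04 gives A² = 0.002197, so A = 0.04688.

A ≈ 0.0469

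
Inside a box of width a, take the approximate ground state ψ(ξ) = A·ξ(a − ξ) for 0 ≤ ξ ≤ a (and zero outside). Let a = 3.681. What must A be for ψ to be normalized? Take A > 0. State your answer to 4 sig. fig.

We need A² ∫|f|² dξ = 1, taking the integral from 0 to a.
The integral (without the A² prefactor) comes out to a^5/30.
With a = 3.681: A² = 0.044391 and A = 0.21069.

A ≈ 0.2107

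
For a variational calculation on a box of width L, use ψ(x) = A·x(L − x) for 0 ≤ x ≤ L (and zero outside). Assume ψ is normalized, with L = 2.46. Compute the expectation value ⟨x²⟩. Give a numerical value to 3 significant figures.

⟨x^2⟩ ≈ 1.73

⟨x²⟩ = ∫ x^2 |ψ|² dx over the full domain.
Expanding the polynomial and integrating term by term, evaluating both integrals, ⟨x²⟩ = 2·L^2/7.
Putting L = 2.46 gives 1.729.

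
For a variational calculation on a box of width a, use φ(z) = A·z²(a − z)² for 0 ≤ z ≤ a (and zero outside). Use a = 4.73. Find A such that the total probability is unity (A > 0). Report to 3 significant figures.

Normalization requires ∫|φ|² dz = 1, integrated from 0 to a.
Expanding the polynomial and integrating term by term, carrying out the integral gives A² · a^9/630.
So A² = (a^9/630)^(−1).
Plugging in a = 4.73 yields A = 0.02306.

A ≈ 0.0231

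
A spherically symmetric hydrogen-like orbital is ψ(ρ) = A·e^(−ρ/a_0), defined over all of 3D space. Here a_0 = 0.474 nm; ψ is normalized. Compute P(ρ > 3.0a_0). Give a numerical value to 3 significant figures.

P ≈ 0.0620

P = ∫ |ψ|² 4πρ² dρ over ρ > 3.0a_0.
The full normalization integral is A²·[π·a_0^3] = 1, fixing A².
Let u = ρ/a_0; then A², 4π and the length scale all cancel, so P = ∫_{3.0}^{∞} u^2·e^(-2·u) du ÷ ∫_{0}^{∞} u^2·e^(-2·u) du.
Using ∫ u^2·e^(-2·u) du = -(2·u^2 + 2·u + 1)·e^(-2·u)/4, the numerator is 25·e^(-6)/4 and the denominator is 1/4.
This evaluates to P = 0.06197.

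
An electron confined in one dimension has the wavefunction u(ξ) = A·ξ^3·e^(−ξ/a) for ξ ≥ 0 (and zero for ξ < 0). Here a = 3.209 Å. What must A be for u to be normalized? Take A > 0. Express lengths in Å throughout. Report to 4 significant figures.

A ≈ 0.007123 Å^(-7/2)

The normalization condition is ∫|u|² dξ = 1 from 0 to ∞.
The integral (without the A² prefactor) comes out to 45·a^7/8.
Plugging in a = 3.209 yields A = 0.0071227.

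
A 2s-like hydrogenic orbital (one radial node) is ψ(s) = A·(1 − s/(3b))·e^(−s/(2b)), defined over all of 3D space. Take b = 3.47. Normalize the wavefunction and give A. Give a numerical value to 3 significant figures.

A ≈ 0.0534

We need A² ∫|f|² 4πs² ds = 1, taking the integral from 0 to ∞.
In 3D with spherical symmetry the volume element is 4πs² ds.
Recall ∫₀^∞ s^m e^(−s/β) ds = m!·β^(m+1), ∫|ψ|² 4πs² ds = A²·(8·π·b^3/3).
Hence A² = 1/[8·π·b^3/3].
Plugging in b = 3.47 yields A = 0.05345.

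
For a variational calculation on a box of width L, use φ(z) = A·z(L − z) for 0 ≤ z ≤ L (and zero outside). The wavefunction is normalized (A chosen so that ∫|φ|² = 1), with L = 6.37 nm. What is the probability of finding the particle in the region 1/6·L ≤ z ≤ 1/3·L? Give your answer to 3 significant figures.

P ≈ 0.174

P = ∫_{1/6·L}^{1/3·L} |φ(z)|² dz.
Since A² = 1/(L^5/30), this is the region integral divided by the full normalization integral.
Substituting u = z/L, A² and the length scale cancel in the ratio: P = ∫_{1/6}^{1/3} u^2·(1 - u)^2 du / ∫_{0}^{1} u^2·(1 - u)^2 du.
With ∫ u^2·(1 - u)^2 du = u^3·(6·u^2 - 15·u + 10)/30 + C, the region integral is ≈ 0.0058128 and the full one is 1/30.
Evaluating gives P = 113/648.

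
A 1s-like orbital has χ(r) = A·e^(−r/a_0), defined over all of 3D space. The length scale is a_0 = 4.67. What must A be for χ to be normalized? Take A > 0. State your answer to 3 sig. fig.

Normalization requires ∫|χ|² 4πr² dr = 1, integrated from 0 to ∞.
(Spherical symmetry: dV = 4πr² dr.)
With ∫₀^∞ r^2 e^(−αr) dr = 2!/α^3, carrying out the integral gives A² · π·a_0^3.
So A² = (π·a_0^3)^(−1).
Substituting a_0 = 4.67 gives A² = 0.003125, so A = 0.05590.

A ≈ 0.0559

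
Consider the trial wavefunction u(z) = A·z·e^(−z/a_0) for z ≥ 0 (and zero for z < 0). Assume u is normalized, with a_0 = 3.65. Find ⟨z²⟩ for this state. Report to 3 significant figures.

⟨z²⟩ = ∫ z^2 |u|² dz over the full domain.
Using ∫₀^∞ zⁿ e^(−αz) dz = n!/αⁿ⁺¹, the ratio of the moment integral to the normalization integral gives ⟨z²⟩ = 3·a_0^2.
With a_0 = 3.65, ⟨z^2⟩ = 39.97.

⟨z^2⟩ ≈ 40.0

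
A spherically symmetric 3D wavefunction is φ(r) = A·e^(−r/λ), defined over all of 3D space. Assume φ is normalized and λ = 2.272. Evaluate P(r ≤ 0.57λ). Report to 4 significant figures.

P ≈ 0.1078

P = ∫ |φ|² 4πr² dr over r ≤ 0.57λ.
The full normalization integral is A²·[π·λ^3] = 1, fixing A².
Substituting u = r/λ, A², 4π and the length scale all cancel in the ratio: P = ∫_{0}^{0.57} u^2·e^(-2·u) du / ∫_{0}^{∞} u^2·e^(-2·u) du.
With ∫ u^2·e^(-2·u) du = -(2·u^2 + 2·u + 1)·e^(-2·u)/4 + C, the region integral is ≈ 0.0269422 and the full one is 1/4.
This evaluates to P = 0.10777.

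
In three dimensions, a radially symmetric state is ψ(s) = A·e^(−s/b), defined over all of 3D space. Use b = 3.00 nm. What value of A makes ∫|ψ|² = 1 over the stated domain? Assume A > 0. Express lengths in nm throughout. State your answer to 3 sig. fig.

The normalization condition is ∫|ψ|² 4πs² ds = 1 from 0 to ∞.
Carrying out the integral gives A² · π·b^3.
Setting this equal to 1 gives A² = 1/(π·b^3).
Plugging in b = 3.00 yields A = 0.1086.

A ≈ 0.109 nm^(-3/2)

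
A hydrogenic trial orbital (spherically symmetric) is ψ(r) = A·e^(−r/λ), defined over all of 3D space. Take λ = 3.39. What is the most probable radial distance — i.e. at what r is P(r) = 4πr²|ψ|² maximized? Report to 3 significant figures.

r ≈ 3.39

Differentiate P(r) = 4πr²|ψ|² with respect to r and set to zero.
This gives r = λ.
With λ = 3.39, the most probable radial distance is 3.390.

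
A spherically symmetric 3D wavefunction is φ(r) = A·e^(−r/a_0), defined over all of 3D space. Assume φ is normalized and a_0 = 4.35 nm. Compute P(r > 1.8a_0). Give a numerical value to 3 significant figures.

P ≈ 0.303

P = ∫ |φ|² 4πr² dr over r > 1.8a_0.
A² is fixed by ∫₀^∞ 4πr²|φ|² dr = 1, i.e. A² = (π·a_0^3)^(−1).
Substituting u = r/a_0, A², 4π and the length scale all cancel in the ratio: P = ∫_{1.8}^{∞} u^2·e^(-2·u) du / ∫_{0}^{∞} u^2·e^(-2·u) du.
Using ∫ u^2·e^(-2·u) du = -(2·u^2 + 2·u + 1)·e^(-2·u)/4, the numerator is 277·e^(-18/5)/100 and the denominator is 1/4.
This evaluates to P = 0.3027.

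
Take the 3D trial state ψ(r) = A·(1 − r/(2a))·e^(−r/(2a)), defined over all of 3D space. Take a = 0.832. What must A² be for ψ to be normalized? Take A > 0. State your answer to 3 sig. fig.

A^2 ≈ 0.0691

Require ∫ |ψ|² 4πr² dr = 1 over the whole domain.
(Spherical symmetry: dV = 4πr² dr.)
With ∫₀^∞ r^4 e^(−αr) dr = 4!/α^5, the integral (without the A² prefactor) comes out to 8·π·a^3.
Hence A² = 1/[8·π·a^3].
Substituting a = 0.832 gives A² = 0.06909, so A = 0.2628.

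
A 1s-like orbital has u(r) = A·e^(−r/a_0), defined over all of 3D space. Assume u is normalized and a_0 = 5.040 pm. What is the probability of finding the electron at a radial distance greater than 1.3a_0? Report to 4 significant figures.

With dV = 4πr²dr, the probability is ∫|u|² dV over r > 1.3a_0.
The full normalization integral is A²·[π·a_0^3] = 1, fixing A².
Substituting t = r/a_0, A², 4π and the length scale all cancel in the ratio: P = ∫_{1.3}^{∞} t^2·e^(-2·t) dt / ∫_{0}^{∞} t^2·e^(-2·t) dt.
An antiderivative of t^2·e^(-2·t) is -(2·t^2 + 2·t + 1)·e^(-2·t)/4; evaluating from 1.3 to ∞ gives 349·e^(-13/5)/200, while the full integral is 1/4.
The region integral divided by the full integral gives P = 0.51843.

P ≈ 0.5184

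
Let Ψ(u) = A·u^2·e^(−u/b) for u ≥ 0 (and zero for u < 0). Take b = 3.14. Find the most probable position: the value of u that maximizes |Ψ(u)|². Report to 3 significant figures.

Set d/du [|Ψ(u)|²] = 0 and solve for u > 0.
This gives u = 2·b.
With b = 3.14, the most probable position is 6.280.

u ≈ 6.28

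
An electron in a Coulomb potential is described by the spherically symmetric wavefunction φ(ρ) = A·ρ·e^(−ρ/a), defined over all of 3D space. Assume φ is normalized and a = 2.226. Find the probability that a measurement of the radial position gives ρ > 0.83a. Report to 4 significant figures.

P ≈ 0.9729

With dV = 4πρ²dρ, the probability is ∫|φ|² dV over ρ > 0.83a.
The full normalization integral is A²·[3·π·a^5] = 1, fixing A².
In terms of u = ρ/a (A², 4π and the length scale all cancel between numerator and denominator), P = [∫_{0.83}^{∞} u^4·e^(-2·u) du] / [∫_{0}^{∞} u^4·e^(-2·u) du].
An antiderivative of u^4·e^(-2·u) is -(u^4/2 + u^3 + 3·u^2/2 + 3·u/2 + 3/4)·e^(-2·u); evaluating from 0.83 to ∞ gives ≈ 0.729645, while the full integral is 3/4.
This evaluates to P = 0.97286.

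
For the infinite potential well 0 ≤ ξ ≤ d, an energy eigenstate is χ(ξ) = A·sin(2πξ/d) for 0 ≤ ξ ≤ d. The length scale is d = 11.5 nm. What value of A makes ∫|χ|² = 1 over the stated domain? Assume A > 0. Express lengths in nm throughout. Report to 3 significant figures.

We need A² ∫|f|² dξ = 1, taking the integral from 0 to d.
Using sin²θ = (1 − cos 2θ)/2, carrying out the integral gives A² · d/2.
So A² = (d/2)^(−1).
Substituting d = 11.5 gives A² = 0.1739, so A = 0.4170.

A ≈ 0.417 nm^(-1/2)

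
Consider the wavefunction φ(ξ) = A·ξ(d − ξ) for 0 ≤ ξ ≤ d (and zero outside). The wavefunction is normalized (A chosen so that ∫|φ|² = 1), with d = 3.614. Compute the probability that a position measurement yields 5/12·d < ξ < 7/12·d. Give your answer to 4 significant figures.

The probability is P = ∫ |φ|² dξ over [5/12·d, 7/12·d].
Since A² = 1/(d^5/30), this is the region integral divided by the full normalization integral.
In terms of u = ξ/d (A² and the length scale cancel between numerator and denominator), P = [∫_{5/12}^{7/12} u^2·(1 - u)^2 du] / [∫_{0}^{1} u^2·(1 - u)^2 du].
With ∫ u^2·(1 - u)^2 du = u^3·(6·u^2 - 15·u + 10)/30 + C, the region integral is ≈ 0.0102254 and the full one is 1/30.
Taking the ratio, P = 0.30676.

P ≈ 0.3068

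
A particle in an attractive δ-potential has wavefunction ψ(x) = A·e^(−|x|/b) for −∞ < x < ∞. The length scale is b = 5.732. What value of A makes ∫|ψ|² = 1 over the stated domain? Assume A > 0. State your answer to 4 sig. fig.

A ≈ 0.4177

The normalization condition is ∫|ψ|² dx = 1 from −∞ to ∞.
The integral (without the A² prefactor) comes out to b.
Hence A² = 1/[b].
Substituting b = 5.732 gives A² = 0.17446, so A = 0.41768.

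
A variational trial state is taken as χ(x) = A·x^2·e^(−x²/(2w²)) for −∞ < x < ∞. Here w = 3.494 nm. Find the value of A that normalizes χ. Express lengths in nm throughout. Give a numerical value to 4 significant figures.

Normalization requires ∫|χ|² dx = 1, integrated from −∞ to ∞.
With ∫_{−∞}^{∞} x^(2m) e^(−αx²) dx = (2m−1)!!·√π / (2^m α^(m+1/2)), ∫|χ|² dx = A²·(3·√(π)·w^5/4).
Hence A² = 1/[3·√(π)·w^5/4].
Substituting w = 3.494 gives A² = 0.0014446, so A = 0.038008.

A ≈ 0.03801 nm^(-5/2)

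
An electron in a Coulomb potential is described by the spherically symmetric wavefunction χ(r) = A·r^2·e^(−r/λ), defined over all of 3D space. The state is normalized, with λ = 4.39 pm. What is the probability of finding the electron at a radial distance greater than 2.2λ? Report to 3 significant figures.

P ≈ 0.844

With dV = 4πr²dr, the probability is ∫|χ|² dV over r > 2.2λ.
A² is fixed by ∫₀^∞ 4πr²|χ|² dr = 1, i.e. A² = (45·π·λ^7/2)^(−1).
Let u = r/λ; then A², 4π and the length scale all cancel, so P = ∫_{2.2}^{∞} u^6·e^(-2·u) du ÷ ∫_{0}^{∞} u^6·e^(-2·u) du.
An antiderivative of u^6·e^(-2·u) is -(4·u^6 + 12·u^5 + 30·u^4 + 60·u^3 + 90·u^2 + 90·u + 45)·e^(-2·u)/8; evaluating from 2.2 to ∞ gives ≈ 4.7455, while the full integral is 45/8.
The region integral divided by the full integral gives P = 0.8436.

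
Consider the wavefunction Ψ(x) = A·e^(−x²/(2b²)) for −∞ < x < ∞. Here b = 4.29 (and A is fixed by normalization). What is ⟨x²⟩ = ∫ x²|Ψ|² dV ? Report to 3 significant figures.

The expectation value is the |Ψ|²-weighted average of x^2: ∫ x^2|Ψ|² dx.
The ratio of the moment integral to the normalization integral gives ⟨x²⟩ = b^2/2.
Putting b = 4.29 gives 9.202.

⟨x^2⟩ ≈ 9.20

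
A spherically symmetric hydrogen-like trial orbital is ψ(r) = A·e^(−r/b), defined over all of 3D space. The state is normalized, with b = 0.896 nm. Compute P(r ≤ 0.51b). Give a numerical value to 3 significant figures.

P ≈ 0.0840

With dV = 4πr²dr, the probability is ∫|ψ|² dV over r ≤ 0.51b.
Normalization gives A² = 1/(π·b^3).
Let u = r/b; then A², 4π and the length scale all cancel, so P = ∫_{0}^{0.51} u^2·e^(-2·u) du ÷ ∫_{0}^{∞} u^2·e^(-2·u) du.
Using ∫ u^2·e^(-2·u) du = -(2·u^2 + 2·u + 1)·e^(-2·u)/4, the numerator is ≈ 0.021004 and the denominator is 1/4.
Taking the ratio yields P = 0.08402.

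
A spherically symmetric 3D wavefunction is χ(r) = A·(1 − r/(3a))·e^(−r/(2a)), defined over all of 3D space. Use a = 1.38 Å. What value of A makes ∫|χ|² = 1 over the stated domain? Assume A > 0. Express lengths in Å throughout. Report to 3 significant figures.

Require ∫ |χ|² 4πr² dr = 1 over the whole domain.
In 3D with spherical symmetry the volume element is 4πr² dr.
With χ = A·(1 − r/(3a))·e^(−r/(2a)), the integral evaluates to A²·[8·π·a^3/3].
Setting this equal to 1 gives A² = 1/(8·π·a^3/3).
Plugging in a = 1.38 yields A = 0.2131.

A ≈ 0.213 Å^(-3/2)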